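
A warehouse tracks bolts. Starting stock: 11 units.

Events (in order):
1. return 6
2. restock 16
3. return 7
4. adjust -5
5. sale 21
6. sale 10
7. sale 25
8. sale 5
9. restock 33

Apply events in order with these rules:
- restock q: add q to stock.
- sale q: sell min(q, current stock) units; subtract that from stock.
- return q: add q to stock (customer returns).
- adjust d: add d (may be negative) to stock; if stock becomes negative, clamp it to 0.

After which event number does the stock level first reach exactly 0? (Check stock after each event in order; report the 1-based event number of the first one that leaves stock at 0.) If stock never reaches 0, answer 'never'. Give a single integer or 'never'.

Answer: 7

Derivation:
Processing events:
Start: stock = 11
  Event 1 (return 6): 11 + 6 = 17
  Event 2 (restock 16): 17 + 16 = 33
  Event 3 (return 7): 33 + 7 = 40
  Event 4 (adjust -5): 40 + -5 = 35
  Event 5 (sale 21): sell min(21,35)=21. stock: 35 - 21 = 14. total_sold = 21
  Event 6 (sale 10): sell min(10,14)=10. stock: 14 - 10 = 4. total_sold = 31
  Event 7 (sale 25): sell min(25,4)=4. stock: 4 - 4 = 0. total_sold = 35
  Event 8 (sale 5): sell min(5,0)=0. stock: 0 - 0 = 0. total_sold = 35
  Event 9 (restock 33): 0 + 33 = 33
Final: stock = 33, total_sold = 35

First zero at event 7.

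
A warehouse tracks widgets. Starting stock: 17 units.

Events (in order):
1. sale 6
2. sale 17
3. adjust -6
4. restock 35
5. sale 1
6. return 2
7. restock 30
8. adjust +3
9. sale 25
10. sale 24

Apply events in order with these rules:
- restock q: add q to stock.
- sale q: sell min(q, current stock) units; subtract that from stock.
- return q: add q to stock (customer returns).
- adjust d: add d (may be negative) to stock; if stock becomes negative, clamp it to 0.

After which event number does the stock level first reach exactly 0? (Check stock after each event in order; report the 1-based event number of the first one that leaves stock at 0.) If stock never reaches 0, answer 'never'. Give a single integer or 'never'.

Processing events:
Start: stock = 17
  Event 1 (sale 6): sell min(6,17)=6. stock: 17 - 6 = 11. total_sold = 6
  Event 2 (sale 17): sell min(17,11)=11. stock: 11 - 11 = 0. total_sold = 17
  Event 3 (adjust -6): 0 + -6 = 0 (clamped to 0)
  Event 4 (restock 35): 0 + 35 = 35
  Event 5 (sale 1): sell min(1,35)=1. stock: 35 - 1 = 34. total_sold = 18
  Event 6 (return 2): 34 + 2 = 36
  Event 7 (restock 30): 36 + 30 = 66
  Event 8 (adjust +3): 66 + 3 = 69
  Event 9 (sale 25): sell min(25,69)=25. stock: 69 - 25 = 44. total_sold = 43
  Event 10 (sale 24): sell min(24,44)=24. stock: 44 - 24 = 20. total_sold = 67
Final: stock = 20, total_sold = 67

First zero at event 2.

Answer: 2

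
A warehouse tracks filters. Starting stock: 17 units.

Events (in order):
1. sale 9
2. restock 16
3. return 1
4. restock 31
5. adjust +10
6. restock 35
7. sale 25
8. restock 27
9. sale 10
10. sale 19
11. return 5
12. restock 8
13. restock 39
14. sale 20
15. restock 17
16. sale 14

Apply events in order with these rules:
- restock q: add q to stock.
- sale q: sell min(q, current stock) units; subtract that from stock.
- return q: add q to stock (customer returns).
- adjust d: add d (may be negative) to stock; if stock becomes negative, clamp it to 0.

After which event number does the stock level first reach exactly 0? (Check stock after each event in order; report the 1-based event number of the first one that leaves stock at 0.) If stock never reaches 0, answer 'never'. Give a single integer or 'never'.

Processing events:
Start: stock = 17
  Event 1 (sale 9): sell min(9,17)=9. stock: 17 - 9 = 8. total_sold = 9
  Event 2 (restock 16): 8 + 16 = 24
  Event 3 (return 1): 24 + 1 = 25
  Event 4 (restock 31): 25 + 31 = 56
  Event 5 (adjust +10): 56 + 10 = 66
  Event 6 (restock 35): 66 + 35 = 101
  Event 7 (sale 25): sell min(25,101)=25. stock: 101 - 25 = 76. total_sold = 34
  Event 8 (restock 27): 76 + 27 = 103
  Event 9 (sale 10): sell min(10,103)=10. stock: 103 - 10 = 93. total_sold = 44
  Event 10 (sale 19): sell min(19,93)=19. stock: 93 - 19 = 74. total_sold = 63
  Event 11 (return 5): 74 + 5 = 79
  Event 12 (restock 8): 79 + 8 = 87
  Event 13 (restock 39): 87 + 39 = 126
  Event 14 (sale 20): sell min(20,126)=20. stock: 126 - 20 = 106. total_sold = 83
  Event 15 (restock 17): 106 + 17 = 123
  Event 16 (sale 14): sell min(14,123)=14. stock: 123 - 14 = 109. total_sold = 97
Final: stock = 109, total_sold = 97

Stock never reaches 0.

Answer: never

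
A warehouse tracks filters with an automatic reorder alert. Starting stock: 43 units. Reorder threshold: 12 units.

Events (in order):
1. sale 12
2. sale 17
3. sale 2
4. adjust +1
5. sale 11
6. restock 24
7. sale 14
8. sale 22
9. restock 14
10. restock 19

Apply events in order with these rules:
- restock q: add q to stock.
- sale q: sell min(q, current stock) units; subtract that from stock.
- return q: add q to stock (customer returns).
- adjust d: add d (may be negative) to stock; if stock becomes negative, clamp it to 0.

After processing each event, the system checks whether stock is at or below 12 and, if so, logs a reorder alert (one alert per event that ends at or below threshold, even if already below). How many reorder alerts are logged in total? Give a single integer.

Answer: 4

Derivation:
Processing events:
Start: stock = 43
  Event 1 (sale 12): sell min(12,43)=12. stock: 43 - 12 = 31. total_sold = 12
  Event 2 (sale 17): sell min(17,31)=17. stock: 31 - 17 = 14. total_sold = 29
  Event 3 (sale 2): sell min(2,14)=2. stock: 14 - 2 = 12. total_sold = 31
  Event 4 (adjust +1): 12 + 1 = 13
  Event 5 (sale 11): sell min(11,13)=11. stock: 13 - 11 = 2. total_sold = 42
  Event 6 (restock 24): 2 + 24 = 26
  Event 7 (sale 14): sell min(14,26)=14. stock: 26 - 14 = 12. total_sold = 56
  Event 8 (sale 22): sell min(22,12)=12. stock: 12 - 12 = 0. total_sold = 68
  Event 9 (restock 14): 0 + 14 = 14
  Event 10 (restock 19): 14 + 19 = 33
Final: stock = 33, total_sold = 68

Checking against threshold 12:
  After event 1: stock=31 > 12
  After event 2: stock=14 > 12
  After event 3: stock=12 <= 12 -> ALERT
  After event 4: stock=13 > 12
  After event 5: stock=2 <= 12 -> ALERT
  After event 6: stock=26 > 12
  After event 7: stock=12 <= 12 -> ALERT
  After event 8: stock=0 <= 12 -> ALERT
  After event 9: stock=14 > 12
  After event 10: stock=33 > 12
Alert events: [3, 5, 7, 8]. Count = 4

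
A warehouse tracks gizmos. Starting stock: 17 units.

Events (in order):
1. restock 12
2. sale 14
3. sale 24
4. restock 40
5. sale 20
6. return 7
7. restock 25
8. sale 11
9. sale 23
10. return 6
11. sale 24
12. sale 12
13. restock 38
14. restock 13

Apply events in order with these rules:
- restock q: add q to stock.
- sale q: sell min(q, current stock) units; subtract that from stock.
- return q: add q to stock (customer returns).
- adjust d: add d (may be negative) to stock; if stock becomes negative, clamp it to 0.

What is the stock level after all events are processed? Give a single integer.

Answer: 51

Derivation:
Processing events:
Start: stock = 17
  Event 1 (restock 12): 17 + 12 = 29
  Event 2 (sale 14): sell min(14,29)=14. stock: 29 - 14 = 15. total_sold = 14
  Event 3 (sale 24): sell min(24,15)=15. stock: 15 - 15 = 0. total_sold = 29
  Event 4 (restock 40): 0 + 40 = 40
  Event 5 (sale 20): sell min(20,40)=20. stock: 40 - 20 = 20. total_sold = 49
  Event 6 (return 7): 20 + 7 = 27
  Event 7 (restock 25): 27 + 25 = 52
  Event 8 (sale 11): sell min(11,52)=11. stock: 52 - 11 = 41. total_sold = 60
  Event 9 (sale 23): sell min(23,41)=23. stock: 41 - 23 = 18. total_sold = 83
  Event 10 (return 6): 18 + 6 = 24
  Event 11 (sale 24): sell min(24,24)=24. stock: 24 - 24 = 0. total_sold = 107
  Event 12 (sale 12): sell min(12,0)=0. stock: 0 - 0 = 0. total_sold = 107
  Event 13 (restock 38): 0 + 38 = 38
  Event 14 (restock 13): 38 + 13 = 51
Final: stock = 51, total_sold = 107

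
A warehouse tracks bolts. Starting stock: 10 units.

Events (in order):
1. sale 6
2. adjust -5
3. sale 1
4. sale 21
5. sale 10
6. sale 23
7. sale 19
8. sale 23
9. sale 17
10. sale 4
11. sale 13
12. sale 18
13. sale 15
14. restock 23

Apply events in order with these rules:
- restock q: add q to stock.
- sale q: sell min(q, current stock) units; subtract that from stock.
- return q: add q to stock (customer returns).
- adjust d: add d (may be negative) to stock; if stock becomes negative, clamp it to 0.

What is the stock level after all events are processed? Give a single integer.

Processing events:
Start: stock = 10
  Event 1 (sale 6): sell min(6,10)=6. stock: 10 - 6 = 4. total_sold = 6
  Event 2 (adjust -5): 4 + -5 = 0 (clamped to 0)
  Event 3 (sale 1): sell min(1,0)=0. stock: 0 - 0 = 0. total_sold = 6
  Event 4 (sale 21): sell min(21,0)=0. stock: 0 - 0 = 0. total_sold = 6
  Event 5 (sale 10): sell min(10,0)=0. stock: 0 - 0 = 0. total_sold = 6
  Event 6 (sale 23): sell min(23,0)=0. stock: 0 - 0 = 0. total_sold = 6
  Event 7 (sale 19): sell min(19,0)=0. stock: 0 - 0 = 0. total_sold = 6
  Event 8 (sale 23): sell min(23,0)=0. stock: 0 - 0 = 0. total_sold = 6
  Event 9 (sale 17): sell min(17,0)=0. stock: 0 - 0 = 0. total_sold = 6
  Event 10 (sale 4): sell min(4,0)=0. stock: 0 - 0 = 0. total_sold = 6
  Event 11 (sale 13): sell min(13,0)=0. stock: 0 - 0 = 0. total_sold = 6
  Event 12 (sale 18): sell min(18,0)=0. stock: 0 - 0 = 0. total_sold = 6
  Event 13 (sale 15): sell min(15,0)=0. stock: 0 - 0 = 0. total_sold = 6
  Event 14 (restock 23): 0 + 23 = 23
Final: stock = 23, total_sold = 6

Answer: 23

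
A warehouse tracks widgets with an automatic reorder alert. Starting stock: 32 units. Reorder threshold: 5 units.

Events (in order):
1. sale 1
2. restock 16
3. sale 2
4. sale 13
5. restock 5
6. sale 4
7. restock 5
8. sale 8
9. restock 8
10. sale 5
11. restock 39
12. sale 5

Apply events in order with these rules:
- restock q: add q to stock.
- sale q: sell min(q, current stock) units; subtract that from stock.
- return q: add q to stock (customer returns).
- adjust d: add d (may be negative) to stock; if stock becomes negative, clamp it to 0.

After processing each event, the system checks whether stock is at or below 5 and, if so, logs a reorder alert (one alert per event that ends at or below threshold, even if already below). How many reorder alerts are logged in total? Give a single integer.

Answer: 0

Derivation:
Processing events:
Start: stock = 32
  Event 1 (sale 1): sell min(1,32)=1. stock: 32 - 1 = 31. total_sold = 1
  Event 2 (restock 16): 31 + 16 = 47
  Event 3 (sale 2): sell min(2,47)=2. stock: 47 - 2 = 45. total_sold = 3
  Event 4 (sale 13): sell min(13,45)=13. stock: 45 - 13 = 32. total_sold = 16
  Event 5 (restock 5): 32 + 5 = 37
  Event 6 (sale 4): sell min(4,37)=4. stock: 37 - 4 = 33. total_sold = 20
  Event 7 (restock 5): 33 + 5 = 38
  Event 8 (sale 8): sell min(8,38)=8. stock: 38 - 8 = 30. total_sold = 28
  Event 9 (restock 8): 30 + 8 = 38
  Event 10 (sale 5): sell min(5,38)=5. stock: 38 - 5 = 33. total_sold = 33
  Event 11 (restock 39): 33 + 39 = 72
  Event 12 (sale 5): sell min(5,72)=5. stock: 72 - 5 = 67. total_sold = 38
Final: stock = 67, total_sold = 38

Checking against threshold 5:
  After event 1: stock=31 > 5
  After event 2: stock=47 > 5
  After event 3: stock=45 > 5
  After event 4: stock=32 > 5
  After event 5: stock=37 > 5
  After event 6: stock=33 > 5
  After event 7: stock=38 > 5
  After event 8: stock=30 > 5
  After event 9: stock=38 > 5
  After event 10: stock=33 > 5
  After event 11: stock=72 > 5
  After event 12: stock=67 > 5
Alert events: []. Count = 0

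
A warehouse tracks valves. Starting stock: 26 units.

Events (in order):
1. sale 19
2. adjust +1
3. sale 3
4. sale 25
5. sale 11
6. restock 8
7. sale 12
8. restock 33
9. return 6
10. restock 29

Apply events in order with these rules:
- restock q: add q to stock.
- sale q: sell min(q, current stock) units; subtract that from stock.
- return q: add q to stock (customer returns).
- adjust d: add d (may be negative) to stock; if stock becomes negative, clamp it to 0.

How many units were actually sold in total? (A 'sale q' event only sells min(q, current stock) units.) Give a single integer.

Answer: 35

Derivation:
Processing events:
Start: stock = 26
  Event 1 (sale 19): sell min(19,26)=19. stock: 26 - 19 = 7. total_sold = 19
  Event 2 (adjust +1): 7 + 1 = 8
  Event 3 (sale 3): sell min(3,8)=3. stock: 8 - 3 = 5. total_sold = 22
  Event 4 (sale 25): sell min(25,5)=5. stock: 5 - 5 = 0. total_sold = 27
  Event 5 (sale 11): sell min(11,0)=0. stock: 0 - 0 = 0. total_sold = 27
  Event 6 (restock 8): 0 + 8 = 8
  Event 7 (sale 12): sell min(12,8)=8. stock: 8 - 8 = 0. total_sold = 35
  Event 8 (restock 33): 0 + 33 = 33
  Event 9 (return 6): 33 + 6 = 39
  Event 10 (restock 29): 39 + 29 = 68
Final: stock = 68, total_sold = 35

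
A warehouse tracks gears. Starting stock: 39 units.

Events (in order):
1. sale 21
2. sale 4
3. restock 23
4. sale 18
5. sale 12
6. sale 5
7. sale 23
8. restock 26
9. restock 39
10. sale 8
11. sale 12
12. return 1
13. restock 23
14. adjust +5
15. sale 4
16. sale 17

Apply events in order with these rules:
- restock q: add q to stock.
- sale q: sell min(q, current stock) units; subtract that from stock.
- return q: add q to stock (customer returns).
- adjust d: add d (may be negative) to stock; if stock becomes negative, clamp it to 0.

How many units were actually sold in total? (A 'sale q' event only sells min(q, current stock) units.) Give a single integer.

Answer: 103

Derivation:
Processing events:
Start: stock = 39
  Event 1 (sale 21): sell min(21,39)=21. stock: 39 - 21 = 18. total_sold = 21
  Event 2 (sale 4): sell min(4,18)=4. stock: 18 - 4 = 14. total_sold = 25
  Event 3 (restock 23): 14 + 23 = 37
  Event 4 (sale 18): sell min(18,37)=18. stock: 37 - 18 = 19. total_sold = 43
  Event 5 (sale 12): sell min(12,19)=12. stock: 19 - 12 = 7. total_sold = 55
  Event 6 (sale 5): sell min(5,7)=5. stock: 7 - 5 = 2. total_sold = 60
  Event 7 (sale 23): sell min(23,2)=2. stock: 2 - 2 = 0. total_sold = 62
  Event 8 (restock 26): 0 + 26 = 26
  Event 9 (restock 39): 26 + 39 = 65
  Event 10 (sale 8): sell min(8,65)=8. stock: 65 - 8 = 57. total_sold = 70
  Event 11 (sale 12): sell min(12,57)=12. stock: 57 - 12 = 45. total_sold = 82
  Event 12 (return 1): 45 + 1 = 46
  Event 13 (restock 23): 46 + 23 = 69
  Event 14 (adjust +5): 69 + 5 = 74
  Event 15 (sale 4): sell min(4,74)=4. stock: 74 - 4 = 70. total_sold = 86
  Event 16 (sale 17): sell min(17,70)=17. stock: 70 - 17 = 53. total_sold = 103
Final: stock = 53, total_sold = 103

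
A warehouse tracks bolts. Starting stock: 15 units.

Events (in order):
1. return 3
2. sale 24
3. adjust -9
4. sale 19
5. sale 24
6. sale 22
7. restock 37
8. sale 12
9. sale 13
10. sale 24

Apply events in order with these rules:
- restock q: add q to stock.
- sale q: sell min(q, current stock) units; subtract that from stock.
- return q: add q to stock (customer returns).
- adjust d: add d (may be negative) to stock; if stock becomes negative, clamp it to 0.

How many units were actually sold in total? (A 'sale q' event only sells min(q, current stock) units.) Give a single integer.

Processing events:
Start: stock = 15
  Event 1 (return 3): 15 + 3 = 18
  Event 2 (sale 24): sell min(24,18)=18. stock: 18 - 18 = 0. total_sold = 18
  Event 3 (adjust -9): 0 + -9 = 0 (clamped to 0)
  Event 4 (sale 19): sell min(19,0)=0. stock: 0 - 0 = 0. total_sold = 18
  Event 5 (sale 24): sell min(24,0)=0. stock: 0 - 0 = 0. total_sold = 18
  Event 6 (sale 22): sell min(22,0)=0. stock: 0 - 0 = 0. total_sold = 18
  Event 7 (restock 37): 0 + 37 = 37
  Event 8 (sale 12): sell min(12,37)=12. stock: 37 - 12 = 25. total_sold = 30
  Event 9 (sale 13): sell min(13,25)=13. stock: 25 - 13 = 12. total_sold = 43
  Event 10 (sale 24): sell min(24,12)=12. stock: 12 - 12 = 0. total_sold = 55
Final: stock = 0, total_sold = 55

Answer: 55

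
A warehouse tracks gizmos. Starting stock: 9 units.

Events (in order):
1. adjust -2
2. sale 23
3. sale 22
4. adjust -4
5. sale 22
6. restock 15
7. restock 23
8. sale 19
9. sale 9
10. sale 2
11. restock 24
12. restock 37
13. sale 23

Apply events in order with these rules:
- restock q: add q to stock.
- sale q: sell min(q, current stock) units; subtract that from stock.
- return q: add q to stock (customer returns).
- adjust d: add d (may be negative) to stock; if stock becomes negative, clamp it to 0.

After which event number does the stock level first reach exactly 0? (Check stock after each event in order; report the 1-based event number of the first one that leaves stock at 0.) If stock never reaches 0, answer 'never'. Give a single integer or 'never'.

Answer: 2

Derivation:
Processing events:
Start: stock = 9
  Event 1 (adjust -2): 9 + -2 = 7
  Event 2 (sale 23): sell min(23,7)=7. stock: 7 - 7 = 0. total_sold = 7
  Event 3 (sale 22): sell min(22,0)=0. stock: 0 - 0 = 0. total_sold = 7
  Event 4 (adjust -4): 0 + -4 = 0 (clamped to 0)
  Event 5 (sale 22): sell min(22,0)=0. stock: 0 - 0 = 0. total_sold = 7
  Event 6 (restock 15): 0 + 15 = 15
  Event 7 (restock 23): 15 + 23 = 38
  Event 8 (sale 19): sell min(19,38)=19. stock: 38 - 19 = 19. total_sold = 26
  Event 9 (sale 9): sell min(9,19)=9. stock: 19 - 9 = 10. total_sold = 35
  Event 10 (sale 2): sell min(2,10)=2. stock: 10 - 2 = 8. total_sold = 37
  Event 11 (restock 24): 8 + 24 = 32
  Event 12 (restock 37): 32 + 37 = 69
  Event 13 (sale 23): sell min(23,69)=23. stock: 69 - 23 = 46. total_sold = 60
Final: stock = 46, total_sold = 60

First zero at event 2.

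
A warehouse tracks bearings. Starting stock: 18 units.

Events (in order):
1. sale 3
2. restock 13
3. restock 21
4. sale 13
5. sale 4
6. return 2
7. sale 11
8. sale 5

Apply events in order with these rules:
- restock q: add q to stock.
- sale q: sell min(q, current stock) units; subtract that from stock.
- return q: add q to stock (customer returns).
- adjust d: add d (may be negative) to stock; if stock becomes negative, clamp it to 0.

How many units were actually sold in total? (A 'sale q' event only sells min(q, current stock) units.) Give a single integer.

Processing events:
Start: stock = 18
  Event 1 (sale 3): sell min(3,18)=3. stock: 18 - 3 = 15. total_sold = 3
  Event 2 (restock 13): 15 + 13 = 28
  Event 3 (restock 21): 28 + 21 = 49
  Event 4 (sale 13): sell min(13,49)=13. stock: 49 - 13 = 36. total_sold = 16
  Event 5 (sale 4): sell min(4,36)=4. stock: 36 - 4 = 32. total_sold = 20
  Event 6 (return 2): 32 + 2 = 34
  Event 7 (sale 11): sell min(11,34)=11. stock: 34 - 11 = 23. total_sold = 31
  Event 8 (sale 5): sell min(5,23)=5. stock: 23 - 5 = 18. total_sold = 36
Final: stock = 18, total_sold = 36

Answer: 36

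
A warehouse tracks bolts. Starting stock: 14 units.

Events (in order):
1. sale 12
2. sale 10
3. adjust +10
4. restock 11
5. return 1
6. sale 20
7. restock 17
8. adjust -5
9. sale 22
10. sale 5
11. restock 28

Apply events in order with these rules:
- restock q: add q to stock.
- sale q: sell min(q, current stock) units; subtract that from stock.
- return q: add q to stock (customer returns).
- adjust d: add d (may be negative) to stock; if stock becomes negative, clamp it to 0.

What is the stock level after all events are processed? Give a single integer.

Answer: 28

Derivation:
Processing events:
Start: stock = 14
  Event 1 (sale 12): sell min(12,14)=12. stock: 14 - 12 = 2. total_sold = 12
  Event 2 (sale 10): sell min(10,2)=2. stock: 2 - 2 = 0. total_sold = 14
  Event 3 (adjust +10): 0 + 10 = 10
  Event 4 (restock 11): 10 + 11 = 21
  Event 5 (return 1): 21 + 1 = 22
  Event 6 (sale 20): sell min(20,22)=20. stock: 22 - 20 = 2. total_sold = 34
  Event 7 (restock 17): 2 + 17 = 19
  Event 8 (adjust -5): 19 + -5 = 14
  Event 9 (sale 22): sell min(22,14)=14. stock: 14 - 14 = 0. total_sold = 48
  Event 10 (sale 5): sell min(5,0)=0. stock: 0 - 0 = 0. total_sold = 48
  Event 11 (restock 28): 0 + 28 = 28
Final: stock = 28, total_sold = 48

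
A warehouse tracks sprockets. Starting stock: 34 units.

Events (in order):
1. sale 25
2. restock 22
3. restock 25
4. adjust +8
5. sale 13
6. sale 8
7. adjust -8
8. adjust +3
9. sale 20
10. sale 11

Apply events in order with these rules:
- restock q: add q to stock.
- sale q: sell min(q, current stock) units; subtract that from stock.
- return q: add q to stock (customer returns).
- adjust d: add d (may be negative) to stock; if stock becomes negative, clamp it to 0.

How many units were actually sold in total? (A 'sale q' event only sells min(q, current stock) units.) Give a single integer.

Processing events:
Start: stock = 34
  Event 1 (sale 25): sell min(25,34)=25. stock: 34 - 25 = 9. total_sold = 25
  Event 2 (restock 22): 9 + 22 = 31
  Event 3 (restock 25): 31 + 25 = 56
  Event 4 (adjust +8): 56 + 8 = 64
  Event 5 (sale 13): sell min(13,64)=13. stock: 64 - 13 = 51. total_sold = 38
  Event 6 (sale 8): sell min(8,51)=8. stock: 51 - 8 = 43. total_sold = 46
  Event 7 (adjust -8): 43 + -8 = 35
  Event 8 (adjust +3): 35 + 3 = 38
  Event 9 (sale 20): sell min(20,38)=20. stock: 38 - 20 = 18. total_sold = 66
  Event 10 (sale 11): sell min(11,18)=11. stock: 18 - 11 = 7. total_sold = 77
Final: stock = 7, total_sold = 77

Answer: 77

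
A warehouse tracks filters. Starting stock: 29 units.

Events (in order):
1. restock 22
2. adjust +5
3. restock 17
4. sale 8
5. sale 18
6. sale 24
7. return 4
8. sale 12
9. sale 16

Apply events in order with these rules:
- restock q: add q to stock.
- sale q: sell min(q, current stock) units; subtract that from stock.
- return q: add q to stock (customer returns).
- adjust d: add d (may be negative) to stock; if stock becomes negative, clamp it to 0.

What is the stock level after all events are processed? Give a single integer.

Processing events:
Start: stock = 29
  Event 1 (restock 22): 29 + 22 = 51
  Event 2 (adjust +5): 51 + 5 = 56
  Event 3 (restock 17): 56 + 17 = 73
  Event 4 (sale 8): sell min(8,73)=8. stock: 73 - 8 = 65. total_sold = 8
  Event 5 (sale 18): sell min(18,65)=18. stock: 65 - 18 = 47. total_sold = 26
  Event 6 (sale 24): sell min(24,47)=24. stock: 47 - 24 = 23. total_sold = 50
  Event 7 (return 4): 23 + 4 = 27
  Event 8 (sale 12): sell min(12,27)=12. stock: 27 - 12 = 15. total_sold = 62
  Event 9 (sale 16): sell min(16,15)=15. stock: 15 - 15 = 0. total_sold = 77
Final: stock = 0, total_sold = 77

Answer: 0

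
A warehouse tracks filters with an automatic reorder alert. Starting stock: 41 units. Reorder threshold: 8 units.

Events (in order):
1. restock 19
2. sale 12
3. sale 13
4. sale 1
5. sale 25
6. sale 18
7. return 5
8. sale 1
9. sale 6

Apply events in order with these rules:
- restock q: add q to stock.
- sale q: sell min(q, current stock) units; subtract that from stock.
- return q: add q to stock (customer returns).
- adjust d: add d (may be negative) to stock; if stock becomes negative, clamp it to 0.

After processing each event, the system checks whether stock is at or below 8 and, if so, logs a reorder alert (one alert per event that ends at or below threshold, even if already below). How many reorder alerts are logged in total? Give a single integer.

Processing events:
Start: stock = 41
  Event 1 (restock 19): 41 + 19 = 60
  Event 2 (sale 12): sell min(12,60)=12. stock: 60 - 12 = 48. total_sold = 12
  Event 3 (sale 13): sell min(13,48)=13. stock: 48 - 13 = 35. total_sold = 25
  Event 4 (sale 1): sell min(1,35)=1. stock: 35 - 1 = 34. total_sold = 26
  Event 5 (sale 25): sell min(25,34)=25. stock: 34 - 25 = 9. total_sold = 51
  Event 6 (sale 18): sell min(18,9)=9. stock: 9 - 9 = 0. total_sold = 60
  Event 7 (return 5): 0 + 5 = 5
  Event 8 (sale 1): sell min(1,5)=1. stock: 5 - 1 = 4. total_sold = 61
  Event 9 (sale 6): sell min(6,4)=4. stock: 4 - 4 = 0. total_sold = 65
Final: stock = 0, total_sold = 65

Checking against threshold 8:
  After event 1: stock=60 > 8
  After event 2: stock=48 > 8
  After event 3: stock=35 > 8
  After event 4: stock=34 > 8
  After event 5: stock=9 > 8
  After event 6: stock=0 <= 8 -> ALERT
  After event 7: stock=5 <= 8 -> ALERT
  After event 8: stock=4 <= 8 -> ALERT
  After event 9: stock=0 <= 8 -> ALERT
Alert events: [6, 7, 8, 9]. Count = 4

Answer: 4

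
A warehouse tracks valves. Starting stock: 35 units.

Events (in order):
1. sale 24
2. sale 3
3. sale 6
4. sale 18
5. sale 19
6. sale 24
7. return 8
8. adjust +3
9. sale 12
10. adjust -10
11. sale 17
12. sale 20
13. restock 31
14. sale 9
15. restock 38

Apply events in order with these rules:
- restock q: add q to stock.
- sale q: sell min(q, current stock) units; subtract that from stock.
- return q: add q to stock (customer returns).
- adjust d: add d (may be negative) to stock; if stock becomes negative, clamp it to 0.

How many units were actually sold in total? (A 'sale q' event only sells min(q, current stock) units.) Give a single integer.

Answer: 55

Derivation:
Processing events:
Start: stock = 35
  Event 1 (sale 24): sell min(24,35)=24. stock: 35 - 24 = 11. total_sold = 24
  Event 2 (sale 3): sell min(3,11)=3. stock: 11 - 3 = 8. total_sold = 27
  Event 3 (sale 6): sell min(6,8)=6. stock: 8 - 6 = 2. total_sold = 33
  Event 4 (sale 18): sell min(18,2)=2. stock: 2 - 2 = 0. total_sold = 35
  Event 5 (sale 19): sell min(19,0)=0. stock: 0 - 0 = 0. total_sold = 35
  Event 6 (sale 24): sell min(24,0)=0. stock: 0 - 0 = 0. total_sold = 35
  Event 7 (return 8): 0 + 8 = 8
  Event 8 (adjust +3): 8 + 3 = 11
  Event 9 (sale 12): sell min(12,11)=11. stock: 11 - 11 = 0. total_sold = 46
  Event 10 (adjust -10): 0 + -10 = 0 (clamped to 0)
  Event 11 (sale 17): sell min(17,0)=0. stock: 0 - 0 = 0. total_sold = 46
  Event 12 (sale 20): sell min(20,0)=0. stock: 0 - 0 = 0. total_sold = 46
  Event 13 (restock 31): 0 + 31 = 31
  Event 14 (sale 9): sell min(9,31)=9. stock: 31 - 9 = 22. total_sold = 55
  Event 15 (restock 38): 22 + 38 = 60
Final: stock = 60, total_sold = 55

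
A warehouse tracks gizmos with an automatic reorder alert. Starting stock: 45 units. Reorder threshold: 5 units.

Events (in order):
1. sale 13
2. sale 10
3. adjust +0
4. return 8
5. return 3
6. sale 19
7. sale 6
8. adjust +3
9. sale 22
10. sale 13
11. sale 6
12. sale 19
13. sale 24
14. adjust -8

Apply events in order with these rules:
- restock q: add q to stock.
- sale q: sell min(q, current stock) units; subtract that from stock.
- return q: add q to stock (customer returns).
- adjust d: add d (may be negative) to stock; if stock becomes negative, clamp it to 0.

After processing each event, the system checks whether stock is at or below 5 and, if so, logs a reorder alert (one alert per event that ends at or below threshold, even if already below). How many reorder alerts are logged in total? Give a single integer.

Processing events:
Start: stock = 45
  Event 1 (sale 13): sell min(13,45)=13. stock: 45 - 13 = 32. total_sold = 13
  Event 2 (sale 10): sell min(10,32)=10. stock: 32 - 10 = 22. total_sold = 23
  Event 3 (adjust +0): 22 + 0 = 22
  Event 4 (return 8): 22 + 8 = 30
  Event 5 (return 3): 30 + 3 = 33
  Event 6 (sale 19): sell min(19,33)=19. stock: 33 - 19 = 14. total_sold = 42
  Event 7 (sale 6): sell min(6,14)=6. stock: 14 - 6 = 8. total_sold = 48
  Event 8 (adjust +3): 8 + 3 = 11
  Event 9 (sale 22): sell min(22,11)=11. stock: 11 - 11 = 0. total_sold = 59
  Event 10 (sale 13): sell min(13,0)=0. stock: 0 - 0 = 0. total_sold = 59
  Event 11 (sale 6): sell min(6,0)=0. stock: 0 - 0 = 0. total_sold = 59
  Event 12 (sale 19): sell min(19,0)=0. stock: 0 - 0 = 0. total_sold = 59
  Event 13 (sale 24): sell min(24,0)=0. stock: 0 - 0 = 0. total_sold = 59
  Event 14 (adjust -8): 0 + -8 = 0 (clamped to 0)
Final: stock = 0, total_sold = 59

Checking against threshold 5:
  After event 1: stock=32 > 5
  After event 2: stock=22 > 5
  After event 3: stock=22 > 5
  After event 4: stock=30 > 5
  After event 5: stock=33 > 5
  After event 6: stock=14 > 5
  After event 7: stock=8 > 5
  After event 8: stock=11 > 5
  After event 9: stock=0 <= 5 -> ALERT
  After event 10: stock=0 <= 5 -> ALERT
  After event 11: stock=0 <= 5 -> ALERT
  After event 12: stock=0 <= 5 -> ALERT
  After event 13: stock=0 <= 5 -> ALERT
  After event 14: stock=0 <= 5 -> ALERT
Alert events: [9, 10, 11, 12, 13, 14]. Count = 6

Answer: 6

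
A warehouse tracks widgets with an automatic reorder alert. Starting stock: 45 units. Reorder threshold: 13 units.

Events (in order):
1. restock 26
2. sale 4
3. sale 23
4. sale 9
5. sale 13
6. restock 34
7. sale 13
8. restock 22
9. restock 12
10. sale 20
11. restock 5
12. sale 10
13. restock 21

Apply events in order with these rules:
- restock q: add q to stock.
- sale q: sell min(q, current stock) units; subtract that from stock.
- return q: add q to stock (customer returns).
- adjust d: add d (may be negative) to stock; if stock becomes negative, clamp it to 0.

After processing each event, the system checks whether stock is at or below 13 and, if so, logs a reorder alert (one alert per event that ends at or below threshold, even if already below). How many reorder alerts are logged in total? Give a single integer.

Answer: 0

Derivation:
Processing events:
Start: stock = 45
  Event 1 (restock 26): 45 + 26 = 71
  Event 2 (sale 4): sell min(4,71)=4. stock: 71 - 4 = 67. total_sold = 4
  Event 3 (sale 23): sell min(23,67)=23. stock: 67 - 23 = 44. total_sold = 27
  Event 4 (sale 9): sell min(9,44)=9. stock: 44 - 9 = 35. total_sold = 36
  Event 5 (sale 13): sell min(13,35)=13. stock: 35 - 13 = 22. total_sold = 49
  Event 6 (restock 34): 22 + 34 = 56
  Event 7 (sale 13): sell min(13,56)=13. stock: 56 - 13 = 43. total_sold = 62
  Event 8 (restock 22): 43 + 22 = 65
  Event 9 (restock 12): 65 + 12 = 77
  Event 10 (sale 20): sell min(20,77)=20. stock: 77 - 20 = 57. total_sold = 82
  Event 11 (restock 5): 57 + 5 = 62
  Event 12 (sale 10): sell min(10,62)=10. stock: 62 - 10 = 52. total_sold = 92
  Event 13 (restock 21): 52 + 21 = 73
Final: stock = 73, total_sold = 92

Checking against threshold 13:
  After event 1: stock=71 > 13
  After event 2: stock=67 > 13
  After event 3: stock=44 > 13
  After event 4: stock=35 > 13
  After event 5: stock=22 > 13
  After event 6: stock=56 > 13
  After event 7: stock=43 > 13
  After event 8: stock=65 > 13
  After event 9: stock=77 > 13
  After event 10: stock=57 > 13
  After event 11: stock=62 > 13
  After event 12: stock=52 > 13
  After event 13: stock=73 > 13
Alert events: []. Count = 0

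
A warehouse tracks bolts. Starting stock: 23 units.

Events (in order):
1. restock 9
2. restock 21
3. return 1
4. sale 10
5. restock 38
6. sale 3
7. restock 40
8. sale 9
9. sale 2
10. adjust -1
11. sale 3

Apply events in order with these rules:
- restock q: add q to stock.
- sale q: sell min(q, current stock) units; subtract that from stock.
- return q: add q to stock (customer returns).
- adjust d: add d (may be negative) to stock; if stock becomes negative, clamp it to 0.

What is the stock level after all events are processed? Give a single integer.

Answer: 104

Derivation:
Processing events:
Start: stock = 23
  Event 1 (restock 9): 23 + 9 = 32
  Event 2 (restock 21): 32 + 21 = 53
  Event 3 (return 1): 53 + 1 = 54
  Event 4 (sale 10): sell min(10,54)=10. stock: 54 - 10 = 44. total_sold = 10
  Event 5 (restock 38): 44 + 38 = 82
  Event 6 (sale 3): sell min(3,82)=3. stock: 82 - 3 = 79. total_sold = 13
  Event 7 (restock 40): 79 + 40 = 119
  Event 8 (sale 9): sell min(9,119)=9. stock: 119 - 9 = 110. total_sold = 22
  Event 9 (sale 2): sell min(2,110)=2. stock: 110 - 2 = 108. total_sold = 24
  Event 10 (adjust -1): 108 + -1 = 107
  Event 11 (sale 3): sell min(3,107)=3. stock: 107 - 3 = 104. total_sold = 27
Final: stock = 104, total_sold = 27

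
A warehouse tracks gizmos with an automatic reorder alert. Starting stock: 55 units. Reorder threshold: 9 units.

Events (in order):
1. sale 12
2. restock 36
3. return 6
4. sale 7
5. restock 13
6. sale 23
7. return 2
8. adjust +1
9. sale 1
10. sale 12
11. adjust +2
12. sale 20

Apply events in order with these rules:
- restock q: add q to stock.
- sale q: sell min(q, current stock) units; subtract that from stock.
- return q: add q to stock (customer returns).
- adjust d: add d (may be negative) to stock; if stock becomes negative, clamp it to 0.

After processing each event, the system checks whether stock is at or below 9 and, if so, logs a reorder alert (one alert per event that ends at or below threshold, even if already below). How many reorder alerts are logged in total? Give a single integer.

Processing events:
Start: stock = 55
  Event 1 (sale 12): sell min(12,55)=12. stock: 55 - 12 = 43. total_sold = 12
  Event 2 (restock 36): 43 + 36 = 79
  Event 3 (return 6): 79 + 6 = 85
  Event 4 (sale 7): sell min(7,85)=7. stock: 85 - 7 = 78. total_sold = 19
  Event 5 (restock 13): 78 + 13 = 91
  Event 6 (sale 23): sell min(23,91)=23. stock: 91 - 23 = 68. total_sold = 42
  Event 7 (return 2): 68 + 2 = 70
  Event 8 (adjust +1): 70 + 1 = 71
  Event 9 (sale 1): sell min(1,71)=1. stock: 71 - 1 = 70. total_sold = 43
  Event 10 (sale 12): sell min(12,70)=12. stock: 70 - 12 = 58. total_sold = 55
  Event 11 (adjust +2): 58 + 2 = 60
  Event 12 (sale 20): sell min(20,60)=20. stock: 60 - 20 = 40. total_sold = 75
Final: stock = 40, total_sold = 75

Checking against threshold 9:
  After event 1: stock=43 > 9
  After event 2: stock=79 > 9
  After event 3: stock=85 > 9
  After event 4: stock=78 > 9
  After event 5: stock=91 > 9
  After event 6: stock=68 > 9
  After event 7: stock=70 > 9
  After event 8: stock=71 > 9
  After event 9: stock=70 > 9
  After event 10: stock=58 > 9
  After event 11: stock=60 > 9
  After event 12: stock=40 > 9
Alert events: []. Count = 0

Answer: 0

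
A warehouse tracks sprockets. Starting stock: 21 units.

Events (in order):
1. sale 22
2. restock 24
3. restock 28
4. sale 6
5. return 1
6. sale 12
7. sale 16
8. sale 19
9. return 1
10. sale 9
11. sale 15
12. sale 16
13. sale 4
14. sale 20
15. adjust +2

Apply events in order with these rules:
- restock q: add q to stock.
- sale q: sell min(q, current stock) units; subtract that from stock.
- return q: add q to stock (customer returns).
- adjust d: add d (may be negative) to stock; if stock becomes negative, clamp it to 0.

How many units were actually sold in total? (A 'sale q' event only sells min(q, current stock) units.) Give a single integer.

Processing events:
Start: stock = 21
  Event 1 (sale 22): sell min(22,21)=21. stock: 21 - 21 = 0. total_sold = 21
  Event 2 (restock 24): 0 + 24 = 24
  Event 3 (restock 28): 24 + 28 = 52
  Event 4 (sale 6): sell min(6,52)=6. stock: 52 - 6 = 46. total_sold = 27
  Event 5 (return 1): 46 + 1 = 47
  Event 6 (sale 12): sell min(12,47)=12. stock: 47 - 12 = 35. total_sold = 39
  Event 7 (sale 16): sell min(16,35)=16. stock: 35 - 16 = 19. total_sold = 55
  Event 8 (sale 19): sell min(19,19)=19. stock: 19 - 19 = 0. total_sold = 74
  Event 9 (return 1): 0 + 1 = 1
  Event 10 (sale 9): sell min(9,1)=1. stock: 1 - 1 = 0. total_sold = 75
  Event 11 (sale 15): sell min(15,0)=0. stock: 0 - 0 = 0. total_sold = 75
  Event 12 (sale 16): sell min(16,0)=0. stock: 0 - 0 = 0. total_sold = 75
  Event 13 (sale 4): sell min(4,0)=0. stock: 0 - 0 = 0. total_sold = 75
  Event 14 (sale 20): sell min(20,0)=0. stock: 0 - 0 = 0. total_sold = 75
  Event 15 (adjust +2): 0 + 2 = 2
Final: stock = 2, total_sold = 75

Answer: 75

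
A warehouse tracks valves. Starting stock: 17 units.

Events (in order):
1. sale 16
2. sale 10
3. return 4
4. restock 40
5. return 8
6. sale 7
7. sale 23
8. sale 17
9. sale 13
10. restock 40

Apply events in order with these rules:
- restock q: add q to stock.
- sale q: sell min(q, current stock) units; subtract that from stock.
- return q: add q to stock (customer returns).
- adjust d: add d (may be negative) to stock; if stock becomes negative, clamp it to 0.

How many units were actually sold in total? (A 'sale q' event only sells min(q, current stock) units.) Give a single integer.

Processing events:
Start: stock = 17
  Event 1 (sale 16): sell min(16,17)=16. stock: 17 - 16 = 1. total_sold = 16
  Event 2 (sale 10): sell min(10,1)=1. stock: 1 - 1 = 0. total_sold = 17
  Event 3 (return 4): 0 + 4 = 4
  Event 4 (restock 40): 4 + 40 = 44
  Event 5 (return 8): 44 + 8 = 52
  Event 6 (sale 7): sell min(7,52)=7. stock: 52 - 7 = 45. total_sold = 24
  Event 7 (sale 23): sell min(23,45)=23. stock: 45 - 23 = 22. total_sold = 47
  Event 8 (sale 17): sell min(17,22)=17. stock: 22 - 17 = 5. total_sold = 64
  Event 9 (sale 13): sell min(13,5)=5. stock: 5 - 5 = 0. total_sold = 69
  Event 10 (restock 40): 0 + 40 = 40
Final: stock = 40, total_sold = 69

Answer: 69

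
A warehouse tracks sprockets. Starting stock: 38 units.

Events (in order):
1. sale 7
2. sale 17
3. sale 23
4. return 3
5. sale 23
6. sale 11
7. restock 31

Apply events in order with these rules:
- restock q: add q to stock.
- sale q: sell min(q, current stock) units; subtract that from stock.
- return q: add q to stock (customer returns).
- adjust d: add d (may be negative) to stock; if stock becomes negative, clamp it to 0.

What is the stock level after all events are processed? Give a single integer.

Processing events:
Start: stock = 38
  Event 1 (sale 7): sell min(7,38)=7. stock: 38 - 7 = 31. total_sold = 7
  Event 2 (sale 17): sell min(17,31)=17. stock: 31 - 17 = 14. total_sold = 24
  Event 3 (sale 23): sell min(23,14)=14. stock: 14 - 14 = 0. total_sold = 38
  Event 4 (return 3): 0 + 3 = 3
  Event 5 (sale 23): sell min(23,3)=3. stock: 3 - 3 = 0. total_sold = 41
  Event 6 (sale 11): sell min(11,0)=0. stock: 0 - 0 = 0. total_sold = 41
  Event 7 (restock 31): 0 + 31 = 31
Final: stock = 31, total_sold = 41

Answer: 31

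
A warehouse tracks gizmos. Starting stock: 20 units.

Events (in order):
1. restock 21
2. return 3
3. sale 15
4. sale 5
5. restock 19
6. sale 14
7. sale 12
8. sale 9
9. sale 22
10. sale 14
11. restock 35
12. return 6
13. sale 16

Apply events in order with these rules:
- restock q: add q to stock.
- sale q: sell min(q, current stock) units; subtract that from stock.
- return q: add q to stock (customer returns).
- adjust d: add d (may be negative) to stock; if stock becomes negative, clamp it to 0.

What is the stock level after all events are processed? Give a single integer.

Answer: 25

Derivation:
Processing events:
Start: stock = 20
  Event 1 (restock 21): 20 + 21 = 41
  Event 2 (return 3): 41 + 3 = 44
  Event 3 (sale 15): sell min(15,44)=15. stock: 44 - 15 = 29. total_sold = 15
  Event 4 (sale 5): sell min(5,29)=5. stock: 29 - 5 = 24. total_sold = 20
  Event 5 (restock 19): 24 + 19 = 43
  Event 6 (sale 14): sell min(14,43)=14. stock: 43 - 14 = 29. total_sold = 34
  Event 7 (sale 12): sell min(12,29)=12. stock: 29 - 12 = 17. total_sold = 46
  Event 8 (sale 9): sell min(9,17)=9. stock: 17 - 9 = 8. total_sold = 55
  Event 9 (sale 22): sell min(22,8)=8. stock: 8 - 8 = 0. total_sold = 63
  Event 10 (sale 14): sell min(14,0)=0. stock: 0 - 0 = 0. total_sold = 63
  Event 11 (restock 35): 0 + 35 = 35
  Event 12 (return 6): 35 + 6 = 41
  Event 13 (sale 16): sell min(16,41)=16. stock: 41 - 16 = 25. total_sold = 79
Final: stock = 25, total_sold = 79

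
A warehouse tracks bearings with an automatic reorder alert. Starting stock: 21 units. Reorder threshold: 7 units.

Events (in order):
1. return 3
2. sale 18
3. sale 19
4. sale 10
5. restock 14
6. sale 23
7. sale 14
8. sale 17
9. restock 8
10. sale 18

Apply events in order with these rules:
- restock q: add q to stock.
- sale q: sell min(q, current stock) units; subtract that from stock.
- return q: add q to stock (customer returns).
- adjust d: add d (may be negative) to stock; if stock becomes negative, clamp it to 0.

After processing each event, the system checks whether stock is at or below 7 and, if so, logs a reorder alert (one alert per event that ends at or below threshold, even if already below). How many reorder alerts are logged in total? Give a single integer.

Processing events:
Start: stock = 21
  Event 1 (return 3): 21 + 3 = 24
  Event 2 (sale 18): sell min(18,24)=18. stock: 24 - 18 = 6. total_sold = 18
  Event 3 (sale 19): sell min(19,6)=6. stock: 6 - 6 = 0. total_sold = 24
  Event 4 (sale 10): sell min(10,0)=0. stock: 0 - 0 = 0. total_sold = 24
  Event 5 (restock 14): 0 + 14 = 14
  Event 6 (sale 23): sell min(23,14)=14. stock: 14 - 14 = 0. total_sold = 38
  Event 7 (sale 14): sell min(14,0)=0. stock: 0 - 0 = 0. total_sold = 38
  Event 8 (sale 17): sell min(17,0)=0. stock: 0 - 0 = 0. total_sold = 38
  Event 9 (restock 8): 0 + 8 = 8
  Event 10 (sale 18): sell min(18,8)=8. stock: 8 - 8 = 0. total_sold = 46
Final: stock = 0, total_sold = 46

Checking against threshold 7:
  After event 1: stock=24 > 7
  After event 2: stock=6 <= 7 -> ALERT
  After event 3: stock=0 <= 7 -> ALERT
  After event 4: stock=0 <= 7 -> ALERT
  After event 5: stock=14 > 7
  After event 6: stock=0 <= 7 -> ALERT
  After event 7: stock=0 <= 7 -> ALERT
  After event 8: stock=0 <= 7 -> ALERT
  After event 9: stock=8 > 7
  After event 10: stock=0 <= 7 -> ALERT
Alert events: [2, 3, 4, 6, 7, 8, 10]. Count = 7

Answer: 7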